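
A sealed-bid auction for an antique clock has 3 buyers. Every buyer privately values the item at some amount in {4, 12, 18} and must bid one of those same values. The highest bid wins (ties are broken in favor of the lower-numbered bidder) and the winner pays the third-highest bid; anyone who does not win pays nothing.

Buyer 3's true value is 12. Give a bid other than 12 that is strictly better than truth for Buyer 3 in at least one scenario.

18

Suppose Buyer 1 bids 4 and Buyer 2 bids 12.
Bid 12: loses, pays 0, utility 0.
Bid 18: wins, pays 4, utility 12 - 4 = 8.
So bidding 18 beats truth here (8 > 0).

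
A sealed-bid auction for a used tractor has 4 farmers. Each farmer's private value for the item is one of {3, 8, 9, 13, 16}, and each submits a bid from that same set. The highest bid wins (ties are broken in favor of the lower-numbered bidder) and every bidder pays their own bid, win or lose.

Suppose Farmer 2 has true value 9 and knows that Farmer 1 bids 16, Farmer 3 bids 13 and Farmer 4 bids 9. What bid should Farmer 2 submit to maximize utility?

Bid 3: loses but pays 3, utility -3.
Bid 8: loses but pays 8, utility -8.
Bid 9: loses but pays 9, utility -9.
Bid 13: loses but pays 13, utility -13.
Bid 16: loses but pays 16, utility -16.
The best choice is 3 with utility -3.

3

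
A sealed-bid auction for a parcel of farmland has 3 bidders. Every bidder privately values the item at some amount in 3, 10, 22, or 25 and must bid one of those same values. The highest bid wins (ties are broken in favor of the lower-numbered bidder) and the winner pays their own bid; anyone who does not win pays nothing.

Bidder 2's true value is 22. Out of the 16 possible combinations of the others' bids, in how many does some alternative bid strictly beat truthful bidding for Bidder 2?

Others bid (3, 3): truth gives 0; bid 10 gives 12 > 0. Violating.
Others bid (3, 10): truth gives 0; bid 10 gives 12 > 0. Violating.
Others bid (3, 22): truth gives 0; no alternative beats it.
Others bid (3, 25): truth gives 0; no alternative beats it.
(Checking all 16 profiles: 2 have a profitable deviation, 14 do not.)

2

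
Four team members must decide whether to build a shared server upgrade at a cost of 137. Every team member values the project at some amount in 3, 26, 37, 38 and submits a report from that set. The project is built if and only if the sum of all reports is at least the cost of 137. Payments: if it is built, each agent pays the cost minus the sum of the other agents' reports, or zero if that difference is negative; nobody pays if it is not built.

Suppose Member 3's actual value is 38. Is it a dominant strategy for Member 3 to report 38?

Check each profile of the others' reports and compare truth against every alternative report.
Others report (38, 38, 38): truth gives 15, best alternative gives 15.
Others report (37, 38, 38): truth gives 14, best alternative gives 14.
Others report (38, 37, 38): truth gives 14, best alternative gives 14.
Others report (38, 38, 37): truth gives 14, best alternative gives 14.
Others report (37, 37, 38): truth gives 13, best alternative gives 13.
Others report (37, 38, 37): truth gives 13, best alternative gives 13.
(Remaining 58 profiles checked similarly; truth is weakly best in each.)
In every case the truthful report is at least as good as any alternative, so it is a dominant strategy.

Yes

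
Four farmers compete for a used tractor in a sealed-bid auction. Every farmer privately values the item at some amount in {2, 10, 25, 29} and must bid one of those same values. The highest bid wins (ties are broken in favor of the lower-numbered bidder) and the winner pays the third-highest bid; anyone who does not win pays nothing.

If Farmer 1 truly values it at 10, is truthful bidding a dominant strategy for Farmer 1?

Consider the case where Farmer 2 bids 2, Farmer 3 bids 2 and Farmer 4 bids 25.
Truthful bid 10: loses, pays 0, utility 0.
Bid 25 instead: wins, pays 2, utility 10 - 2 = 8.
Since 8 > 0, bidding 25 is strictly better here, so truthful bidding is not dominant.

No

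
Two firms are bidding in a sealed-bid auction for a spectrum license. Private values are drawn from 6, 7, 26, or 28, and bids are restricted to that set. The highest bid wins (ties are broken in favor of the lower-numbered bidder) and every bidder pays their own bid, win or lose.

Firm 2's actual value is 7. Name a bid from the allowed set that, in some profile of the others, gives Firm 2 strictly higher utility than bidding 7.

Suppose Firm 1 bids 7.
Bid 7: loses but pays 7, utility -7.
Bid 6: loses but pays 6, utility -6.
So bidding 6 beats truth here (-6 > -7).

6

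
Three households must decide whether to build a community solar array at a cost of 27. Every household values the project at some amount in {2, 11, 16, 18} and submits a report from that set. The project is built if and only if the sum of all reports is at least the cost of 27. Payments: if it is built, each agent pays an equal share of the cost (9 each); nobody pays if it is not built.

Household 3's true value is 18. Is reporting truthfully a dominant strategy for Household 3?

Yes

Check each profile of the others' reports and compare truth against every alternative report.
Others report (2, 11): truth gives 9, best alternative gives 9.
Others report (2, 16): truth gives 9, best alternative gives 9.
Others report (2, 18): truth gives 9, best alternative gives 9.
Others report (11, 2): truth gives 9, best alternative gives 9.
Others report (11, 11): truth gives 9, best alternative gives 9.
Others report (11, 16): truth gives 9, best alternative gives 9.
(Remaining 10 profiles checked similarly; truth is weakly best in each.)
In every case the truthful report is at least as good as any alternative, so it is a dominant strategy.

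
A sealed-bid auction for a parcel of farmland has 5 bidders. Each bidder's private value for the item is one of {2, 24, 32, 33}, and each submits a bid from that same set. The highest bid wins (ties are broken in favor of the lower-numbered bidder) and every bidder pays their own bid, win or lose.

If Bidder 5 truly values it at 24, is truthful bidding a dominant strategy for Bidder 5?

Consider the case where Bidder 1 bids 2, Bidder 2 bids 2, Bidder 3 bids 2 and Bidder 4 bids 24.
Truthful bid 24: loses but pays 24, utility -24.
Bid 2 instead: loses but pays 2, utility -2.
Since -2 > -24, bidding 2 is strictly better here, so truthful bidding is not dominant.

No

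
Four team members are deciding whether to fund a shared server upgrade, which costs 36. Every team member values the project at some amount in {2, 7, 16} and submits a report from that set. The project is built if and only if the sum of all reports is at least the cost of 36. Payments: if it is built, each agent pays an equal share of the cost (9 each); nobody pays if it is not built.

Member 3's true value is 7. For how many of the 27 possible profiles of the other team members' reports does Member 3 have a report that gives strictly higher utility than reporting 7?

3

Others report (7, 7, 16): truth gives -2; report 2 gives 0 > -2. Violating.
Others report (7, 16, 7): truth gives -2; report 2 gives 0 > -2. Violating.
Others report (16, 7, 7): truth gives -2; report 2 gives 0 > -2. Violating.
Others report (2, 2, 2): truth gives 0; no alternative beats it.
Others report (2, 2, 7): truth gives 0; no alternative beats it.
(Checking all 27 profiles: 3 have a profitable deviation, 24 do not.)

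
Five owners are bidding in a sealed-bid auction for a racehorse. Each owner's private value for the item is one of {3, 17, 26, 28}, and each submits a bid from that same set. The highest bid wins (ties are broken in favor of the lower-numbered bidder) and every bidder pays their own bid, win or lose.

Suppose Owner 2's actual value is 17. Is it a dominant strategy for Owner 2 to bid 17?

Consider the case where Owner 1 bids 3, Owner 3 bids 3, Owner 4 bids 3 and Owner 5 bids 26.
Truthful bid 17: loses but pays 17, utility -17.
Bid 3 instead: loses but pays 3, utility -3.
Since -3 > -17, bidding 3 is strictly better here, so truthful bidding is not dominant.

No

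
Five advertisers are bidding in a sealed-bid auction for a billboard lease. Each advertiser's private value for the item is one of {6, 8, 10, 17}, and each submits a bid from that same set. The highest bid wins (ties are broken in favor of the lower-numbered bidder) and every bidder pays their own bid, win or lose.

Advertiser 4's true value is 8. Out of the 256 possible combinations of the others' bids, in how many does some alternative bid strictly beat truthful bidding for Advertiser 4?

254

Others bid (6, 6, 6, 10): truth gives -8; bid 10 gives -2 > -8. Violating.
Others bid (6, 6, 6, 17): truth gives -8; bid 6 gives -6 > -8. Violating.
Others bid (6, 6, 8, 6): truth gives -8; bid 10 gives -2 > -8. Violating.
Others bid (6, 6, 8, 8): truth gives -8; bid 10 gives -2 > -8. Violating.
Others bid (6, 6, 6, 6): truth gives 0; no alternative beats it.
Others bid (6, 6, 6, 8): truth gives 0; no alternative beats it.
(Checking all 256 profiles: 254 have a profitable deviation, 2 do not.)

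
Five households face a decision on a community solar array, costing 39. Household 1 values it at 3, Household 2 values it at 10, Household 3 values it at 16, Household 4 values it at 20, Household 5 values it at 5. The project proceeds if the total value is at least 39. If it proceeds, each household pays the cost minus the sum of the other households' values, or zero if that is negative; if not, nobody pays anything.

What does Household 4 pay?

Total value 54 ≥ cost 39, so the project is built.
The other households' values sum to 34.
Cost minus that sum is 39 - 34 = 5.

5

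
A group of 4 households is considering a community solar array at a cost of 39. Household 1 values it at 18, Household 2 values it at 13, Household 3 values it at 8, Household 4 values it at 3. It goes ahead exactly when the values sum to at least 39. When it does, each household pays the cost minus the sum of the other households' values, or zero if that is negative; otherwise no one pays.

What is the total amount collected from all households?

Total value 42 ≥ cost 39, so it is built.
Household 1: others sum to 24; max(0, 39 - 24) = 15.
Household 2: others sum to 29; max(0, 39 - 29) = 10.
Household 3: others sum to 34; max(0, 39 - 34) = 5.
Household 4: others sum to 39; max(0, 39 - 39) = 0.
Total collected = 15 + 10 + 5 + 0 = 30.

30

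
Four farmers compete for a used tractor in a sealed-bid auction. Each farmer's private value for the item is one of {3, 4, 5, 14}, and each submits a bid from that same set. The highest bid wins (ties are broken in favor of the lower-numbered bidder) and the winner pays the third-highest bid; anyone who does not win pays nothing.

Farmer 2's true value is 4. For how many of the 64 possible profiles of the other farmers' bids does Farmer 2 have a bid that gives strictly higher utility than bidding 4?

Others bid (3, 3, 5): truth gives 0; bid 5 gives 1 > 0. Violating.
Others bid (3, 3, 14): truth gives 0; bid 14 gives 1 > 0. Violating.
Others bid (3, 5, 3): truth gives 0; bid 5 gives 1 > 0. Violating.
Others bid (3, 14, 3): truth gives 0; bid 14 gives 1 > 0. Violating.
Others bid (3, 3, 3): truth gives 1; no alternative beats it.
Others bid (3, 3, 4): truth gives 1; no alternative beats it.
(Checking all 64 profiles: 6 have a profitable deviation, 58 do not.)

6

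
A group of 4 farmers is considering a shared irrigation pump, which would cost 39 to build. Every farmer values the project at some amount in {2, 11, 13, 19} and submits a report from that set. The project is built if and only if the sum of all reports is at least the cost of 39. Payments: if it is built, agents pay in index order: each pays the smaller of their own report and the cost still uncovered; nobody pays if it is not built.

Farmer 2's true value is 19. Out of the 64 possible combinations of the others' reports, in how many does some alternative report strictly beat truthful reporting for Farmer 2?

Others report (2, 11, 13): truth gives 0; report 13 gives 6 > 0. Violating.
Others report (2, 11, 19): truth gives 0; report 11 gives 8 > 0. Violating.
Others report (2, 13, 11): truth gives 0; report 13 gives 6 > 0. Violating.
Others report (2, 13, 13): truth gives 0; report 11 gives 8 > 0. Violating.
Others report (2, 2, 2): truth gives 0; no alternative beats it.
Others report (2, 2, 11): truth gives 0; no alternative beats it.
(Checking all 64 profiles: 51 have a profitable deviation, 13 do not.)

51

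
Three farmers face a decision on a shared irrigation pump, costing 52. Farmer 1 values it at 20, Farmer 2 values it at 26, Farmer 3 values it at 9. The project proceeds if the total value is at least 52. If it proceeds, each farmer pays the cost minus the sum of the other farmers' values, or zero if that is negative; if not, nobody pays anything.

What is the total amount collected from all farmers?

Total value 55 ≥ cost 52, so it is built.
Farmer 1: others sum to 35; max(0, 52 - 35) = 17.
Farmer 2: others sum to 29; max(0, 52 - 29) = 23.
Farmer 3: others sum to 46; max(0, 52 - 46) = 6.
Total collected = 17 + 23 + 6 = 46.

46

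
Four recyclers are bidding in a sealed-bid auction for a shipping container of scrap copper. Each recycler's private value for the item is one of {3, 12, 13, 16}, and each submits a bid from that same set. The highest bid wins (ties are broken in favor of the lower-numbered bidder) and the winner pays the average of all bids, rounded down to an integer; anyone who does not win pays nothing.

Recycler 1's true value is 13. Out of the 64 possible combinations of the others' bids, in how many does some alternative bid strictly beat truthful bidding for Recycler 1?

22

Others bid (3, 3, 3): truth gives 8; bid 3 gives 10 > 8. Violating.
Others bid (3, 3, 16): truth gives 0; bid 16 gives 4 > 0. Violating.
Others bid (3, 12, 12): truth gives 3; bid 12 gives 4 > 3. Violating.
Others bid (3, 12, 16): truth gives 0; bid 16 gives 2 > 0. Violating.
Others bid (3, 3, 12): truth gives 6; no alternative beats it.
Others bid (3, 3, 13): truth gives 5; no alternative beats it.
(Checking all 64 profiles: 22 have a profitable deviation, 42 do not.)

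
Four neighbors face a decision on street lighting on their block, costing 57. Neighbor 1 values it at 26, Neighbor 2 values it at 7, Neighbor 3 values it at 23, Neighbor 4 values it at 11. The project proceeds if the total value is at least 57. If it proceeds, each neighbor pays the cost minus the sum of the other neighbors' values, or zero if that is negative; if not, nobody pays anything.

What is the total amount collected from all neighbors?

30

Total value 67 ≥ cost 57, so it is built.
Neighbor 1: others sum to 41; max(0, 57 - 41) = 16.
Neighbor 2: others sum to 60; max(0, 57 - 60) = 0.
Neighbor 3: others sum to 44; max(0, 57 - 44) = 13.
Neighbor 4: others sum to 56; max(0, 57 - 56) = 1.
Total collected = 16 + 0 + 13 + 1 = 30.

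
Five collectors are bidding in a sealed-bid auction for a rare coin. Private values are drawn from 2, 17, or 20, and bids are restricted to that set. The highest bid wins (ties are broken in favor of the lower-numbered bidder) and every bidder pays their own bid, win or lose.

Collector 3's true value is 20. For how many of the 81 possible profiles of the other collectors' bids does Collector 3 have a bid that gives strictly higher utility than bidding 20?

49

Others bid (2, 2, 2, 2): truth gives 0; bid 17 gives 3 > 0. Violating.
Others bid (2, 2, 2, 17): truth gives 0; bid 17 gives 3 > 0. Violating.
Others bid (2, 2, 17, 2): truth gives 0; bid 17 gives 3 > 0. Violating.
Others bid (2, 2, 17, 17): truth gives 0; bid 17 gives 3 > 0. Violating.
Others bid (2, 2, 2, 20): truth gives 0; no alternative beats it.
Others bid (2, 2, 17, 20): truth gives 0; no alternative beats it.
(Checking all 81 profiles: 49 have a profitable deviation, 32 do not.)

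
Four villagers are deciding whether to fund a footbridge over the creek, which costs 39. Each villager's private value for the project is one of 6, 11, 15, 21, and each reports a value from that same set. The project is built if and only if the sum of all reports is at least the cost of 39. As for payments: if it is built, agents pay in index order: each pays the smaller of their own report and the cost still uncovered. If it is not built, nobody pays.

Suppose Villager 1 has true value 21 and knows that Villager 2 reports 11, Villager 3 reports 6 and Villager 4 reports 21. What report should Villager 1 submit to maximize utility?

Report 6: project built, pays 6, utility 21 - 6 = 15.
Report 11: project built, pays 11, utility 21 - 11 = 10.
Report 15: project built, pays 15, utility 21 - 15 = 6.
Report 21: project built, pays 21, utility 21 - 21 = 0.
The best choice is 6 with utility 15.

6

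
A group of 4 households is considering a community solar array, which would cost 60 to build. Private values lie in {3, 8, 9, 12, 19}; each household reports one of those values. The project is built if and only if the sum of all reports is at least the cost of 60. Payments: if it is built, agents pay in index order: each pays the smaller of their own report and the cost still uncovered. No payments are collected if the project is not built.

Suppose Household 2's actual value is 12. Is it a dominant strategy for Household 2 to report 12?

No

Consider the case where Household 1 reports 19, Household 3 reports 19 and Household 4 reports 19.
Truthful report 12: project built, pays 12, utility 12 - 12 = 0.
Report 3 instead: project built, pays 3, utility 12 - 3 = 9.
Since 9 > 0, reporting 3 is strictly better here, so truthful reporting is not dominant.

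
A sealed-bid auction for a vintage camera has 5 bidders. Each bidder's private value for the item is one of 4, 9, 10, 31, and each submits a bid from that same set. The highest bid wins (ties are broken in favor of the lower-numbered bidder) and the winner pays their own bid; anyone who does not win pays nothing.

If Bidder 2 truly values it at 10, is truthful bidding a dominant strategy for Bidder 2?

No

Consider the case where Bidder 1 bids 4, Bidder 3 bids 4, Bidder 4 bids 4 and Bidder 5 bids 4.
Truthful bid 10: wins, pays 10, utility 10 - 10 = 0.
Bid 9 instead: wins, pays 9, utility 10 - 9 = 1.
Since 1 > 0, bidding 9 is strictly better here, so truthful bidding is not dominant.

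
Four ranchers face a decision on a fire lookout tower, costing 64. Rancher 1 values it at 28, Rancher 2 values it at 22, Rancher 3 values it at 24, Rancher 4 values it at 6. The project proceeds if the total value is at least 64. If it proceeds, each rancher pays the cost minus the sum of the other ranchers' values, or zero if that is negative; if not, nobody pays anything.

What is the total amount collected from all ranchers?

26

Total value 80 ≥ cost 64, so it is built.
Rancher 1: others sum to 52; max(0, 64 - 52) = 12.
Rancher 2: others sum to 58; max(0, 64 - 58) = 6.
Rancher 3: others sum to 56; max(0, 64 - 56) = 8.
Rancher 4: others sum to 74; max(0, 64 - 74) = 0.
Total collected = 12 + 6 + 8 + 0 = 26.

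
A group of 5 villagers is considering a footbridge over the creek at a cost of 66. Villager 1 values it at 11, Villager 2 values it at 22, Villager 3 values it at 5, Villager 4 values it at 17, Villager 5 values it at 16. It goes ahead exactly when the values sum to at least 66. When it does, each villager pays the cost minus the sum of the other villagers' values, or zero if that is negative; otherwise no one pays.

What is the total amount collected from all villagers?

46

Total value 71 ≥ cost 66, so it is built.
Villager 1: others sum to 60; max(0, 66 - 60) = 6.
Villager 2: others sum to 49; max(0, 66 - 49) = 17.
Villager 3: others sum to 66; max(0, 66 - 66) = 0.
Villager 4: others sum to 54; max(0, 66 - 54) = 12.
Villager 5: others sum to 55; max(0, 66 - 55) = 11.
Total collected = 6 + 17 + 0 + 12 + 11 = 46.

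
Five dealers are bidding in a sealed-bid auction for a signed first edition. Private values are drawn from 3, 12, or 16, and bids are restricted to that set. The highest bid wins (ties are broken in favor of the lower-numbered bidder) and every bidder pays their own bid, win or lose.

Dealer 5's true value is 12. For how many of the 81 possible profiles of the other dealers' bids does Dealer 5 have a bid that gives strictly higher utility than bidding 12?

Others bid (3, 3, 3, 12): truth gives -12; bid 3 gives -3 > -12. Violating.
Others bid (3, 3, 3, 16): truth gives -12; bid 3 gives -3 > -12. Violating.
Others bid (3, 3, 12, 3): truth gives -12; bid 3 gives -3 > -12. Violating.
Others bid (3, 3, 12, 12): truth gives -12; bid 3 gives -3 > -12. Violating.
Others bid (3, 3, 3, 3): truth gives 0; no alternative beats it.
(Checking all 81 profiles: 80 have a profitable deviation, 1 does not.)

80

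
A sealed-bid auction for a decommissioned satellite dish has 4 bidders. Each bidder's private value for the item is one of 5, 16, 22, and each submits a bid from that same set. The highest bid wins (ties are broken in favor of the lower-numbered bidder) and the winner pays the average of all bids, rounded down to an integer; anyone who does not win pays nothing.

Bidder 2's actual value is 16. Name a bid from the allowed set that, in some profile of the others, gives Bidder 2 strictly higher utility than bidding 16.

22

Suppose Bidder 1 bids 5, Bidder 3 bids 5 and Bidder 4 bids 22.
Bid 16: loses, pays 0, utility 0.
Bid 22: wins, pays 13, utility 16 - 13 = 3.
So bidding 22 beats truth here (3 > 0).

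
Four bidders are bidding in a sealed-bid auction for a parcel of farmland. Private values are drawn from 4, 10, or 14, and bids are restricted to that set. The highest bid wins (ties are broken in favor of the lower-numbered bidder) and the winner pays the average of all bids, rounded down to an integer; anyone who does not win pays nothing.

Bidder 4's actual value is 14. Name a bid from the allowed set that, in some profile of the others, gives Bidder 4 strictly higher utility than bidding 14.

Suppose Bidder 1 bids 4, Bidder 2 bids 4 and Bidder 3 bids 4.
Bid 14: wins, pays 6, utility 14 - 6 = 8.
Bid 10: wins, pays 5, utility 14 - 5 = 9.
So bidding 10 beats truth here (9 > 8).

10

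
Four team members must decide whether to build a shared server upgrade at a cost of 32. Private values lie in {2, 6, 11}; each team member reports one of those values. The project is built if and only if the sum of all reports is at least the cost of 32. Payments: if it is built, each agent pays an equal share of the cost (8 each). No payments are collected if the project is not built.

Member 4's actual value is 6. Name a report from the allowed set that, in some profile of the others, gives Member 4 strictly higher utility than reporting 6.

Suppose Member 1 reports 6, Member 2 reports 11 and Member 3 reports 11.
Report 6: project built, pays 8, utility 6 - 8 = -2.
Report 2: project not built, utility 0.
So reporting 2 beats truth here (0 > -2).

2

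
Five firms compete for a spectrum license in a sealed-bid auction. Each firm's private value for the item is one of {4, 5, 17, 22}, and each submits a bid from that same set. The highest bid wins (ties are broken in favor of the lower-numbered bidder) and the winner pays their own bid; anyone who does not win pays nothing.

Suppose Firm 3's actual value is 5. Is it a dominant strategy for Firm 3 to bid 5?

Yes

Check each profile of the others' bids and compare truth against every alternative bid.
Others bid (4, 4, 4, 4): truth gives 0, best alternative gives 0.
Others bid (4, 4, 4, 5): truth gives 0, best alternative gives 0.
Others bid (4, 4, 4, 17): truth gives 0, best alternative gives 0.
Others bid (4, 4, 4, 22): truth gives 0, best alternative gives 0.
Others bid (4, 4, 5, 4): truth gives 0, best alternative gives 0.
Others bid (4, 4, 5, 5): truth gives 0, best alternative gives 0.
(Remaining 250 profiles checked similarly; truth is weakly best in each.)
In every case the truthful bid is at least as good as any alternative, so it is a dominant strategy.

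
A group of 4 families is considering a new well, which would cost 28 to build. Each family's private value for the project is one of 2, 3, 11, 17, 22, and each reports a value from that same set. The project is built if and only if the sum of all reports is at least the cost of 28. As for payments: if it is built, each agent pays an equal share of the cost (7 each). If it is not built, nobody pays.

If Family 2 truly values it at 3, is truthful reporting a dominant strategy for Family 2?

No

Consider the case where Family 1 reports 3, Family 3 reports 11 and Family 4 reports 11.
Truthful report 3: project built, pays 7, utility 3 - 7 = -4.
Report 2 instead: project not built, utility 0.
Since 0 > -4, reporting 2 is strictly better here, so truthful reporting is not dominant.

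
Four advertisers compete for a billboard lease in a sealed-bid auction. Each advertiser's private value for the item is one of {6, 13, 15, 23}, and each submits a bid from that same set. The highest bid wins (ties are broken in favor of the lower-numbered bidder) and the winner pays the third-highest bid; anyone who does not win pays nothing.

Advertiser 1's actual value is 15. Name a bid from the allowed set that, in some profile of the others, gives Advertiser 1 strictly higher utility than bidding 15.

Suppose Advertiser 2 bids 6, Advertiser 3 bids 6 and Advertiser 4 bids 23.
Bid 15: loses, pays 0, utility 0.
Bid 23: wins, pays 6, utility 15 - 6 = 9.
So bidding 23 beats truth here (9 > 0).

23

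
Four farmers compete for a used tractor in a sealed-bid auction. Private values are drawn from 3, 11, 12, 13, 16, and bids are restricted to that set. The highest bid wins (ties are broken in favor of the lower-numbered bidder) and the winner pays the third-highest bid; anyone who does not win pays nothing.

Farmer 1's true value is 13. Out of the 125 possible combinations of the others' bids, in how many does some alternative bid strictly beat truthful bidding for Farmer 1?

Others bid (3, 3, 16): truth gives 0; bid 16 gives 10 > 0. Violating.
Others bid (3, 11, 16): truth gives 0; bid 16 gives 2 > 0. Violating.
Others bid (3, 12, 16): truth gives 0; bid 16 gives 1 > 0. Violating.
Others bid (3, 16, 3): truth gives 0; bid 16 gives 10 > 0. Violating.
Others bid (3, 3, 3): truth gives 10; no alternative beats it.
Others bid (3, 3, 11): truth gives 10; no alternative beats it.
(Checking all 125 profiles: 27 have a profitable deviation, 98 do not.)

27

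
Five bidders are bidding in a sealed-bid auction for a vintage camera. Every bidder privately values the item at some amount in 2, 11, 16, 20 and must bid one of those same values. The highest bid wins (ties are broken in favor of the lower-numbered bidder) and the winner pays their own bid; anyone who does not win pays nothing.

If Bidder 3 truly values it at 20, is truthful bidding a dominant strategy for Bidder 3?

Consider the case where Bidder 1 bids 2, Bidder 2 bids 2, Bidder 4 bids 2 and Bidder 5 bids 2.
Truthful bid 20: wins, pays 20, utility 20 - 20 = 0.
Bid 11 instead: wins, pays 11, utility 20 - 11 = 9.
Since 9 > 0, bidding 11 is strictly better here, so truthful bidding is not dominant.

No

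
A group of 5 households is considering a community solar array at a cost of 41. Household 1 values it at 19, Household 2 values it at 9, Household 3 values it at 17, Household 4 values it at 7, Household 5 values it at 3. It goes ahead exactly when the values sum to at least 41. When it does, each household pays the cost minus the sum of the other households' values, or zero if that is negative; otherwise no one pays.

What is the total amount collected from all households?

8

Total value 55 ≥ cost 41, so it is built.
Household 1: others sum to 36; max(0, 41 - 36) = 5.
Household 2: others sum to 46; max(0, 41 - 46) = 0.
Household 3: others sum to 38; max(0, 41 - 38) = 3.
Household 4: others sum to 48; max(0, 41 - 48) = 0.
Household 5: others sum to 52; max(0, 41 - 52) = 0.
Total collected = 5 + 0 + 3 + 0 + 0 = 8.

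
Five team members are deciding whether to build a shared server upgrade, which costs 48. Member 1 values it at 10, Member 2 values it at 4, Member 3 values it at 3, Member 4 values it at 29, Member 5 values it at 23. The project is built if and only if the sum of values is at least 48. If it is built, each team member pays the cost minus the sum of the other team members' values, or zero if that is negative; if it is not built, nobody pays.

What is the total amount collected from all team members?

Total value 69 ≥ cost 48, so it is built.
Member 1: others sum to 59; max(0, 48 - 59) = 0.
Member 2: others sum to 65; max(0, 48 - 65) = 0.
Member 3: others sum to 66; max(0, 48 - 66) = 0.
Member 4: others sum to 40; max(0, 48 - 40) = 8.
Member 5: others sum to 46; max(0, 48 - 46) = 2.
Total collected = 0 + 0 + 0 + 8 + 2 = 10.

10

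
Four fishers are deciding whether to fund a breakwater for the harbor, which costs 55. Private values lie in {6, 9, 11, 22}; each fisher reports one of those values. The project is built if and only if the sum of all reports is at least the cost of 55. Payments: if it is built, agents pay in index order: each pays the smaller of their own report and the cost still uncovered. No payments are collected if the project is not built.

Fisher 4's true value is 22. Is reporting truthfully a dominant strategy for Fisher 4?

Check each profile of the others' reports and compare truth against every alternative report.
Others report (9, 11, 22): truth gives 9, best alternative gives 0.
Others report (9, 22, 11): truth gives 9, best alternative gives 0.
Others report (11, 9, 22): truth gives 9, best alternative gives 0.
Others report (11, 22, 9): truth gives 9, best alternative gives 0.
Others report (22, 9, 11): truth gives 9, best alternative gives 0.
Others report (22, 11, 9): truth gives 9, best alternative gives 0.
(Remaining 58 profiles checked similarly; truth is weakly best in each.)
In every case the truthful report is at least as good as any alternative, so it is a dominant strategy.

Yes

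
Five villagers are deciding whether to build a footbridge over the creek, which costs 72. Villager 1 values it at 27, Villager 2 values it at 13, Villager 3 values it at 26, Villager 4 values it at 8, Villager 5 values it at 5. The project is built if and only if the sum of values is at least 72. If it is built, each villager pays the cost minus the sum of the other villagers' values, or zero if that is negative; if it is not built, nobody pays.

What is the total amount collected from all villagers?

Total value 79 ≥ cost 72, so it is built.
Villager 1: others sum to 52; max(0, 72 - 52) = 20.
Villager 2: others sum to 66; max(0, 72 - 66) = 6.
Villager 3: others sum to 53; max(0, 72 - 53) = 19.
Villager 4: others sum to 71; max(0, 72 - 71) = 1.
Villager 5: others sum to 74; max(0, 72 - 74) = 0.
Total collected = 20 + 6 + 19 + 1 + 0 = 46.

46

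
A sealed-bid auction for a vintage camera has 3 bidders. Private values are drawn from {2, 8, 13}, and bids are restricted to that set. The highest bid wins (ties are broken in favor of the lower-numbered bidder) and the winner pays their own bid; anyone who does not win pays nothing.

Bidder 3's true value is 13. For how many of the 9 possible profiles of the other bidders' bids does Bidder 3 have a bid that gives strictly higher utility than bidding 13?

1

Others bid (2, 2): truth gives 0; bid 8 gives 5 > 0. Violating.
Others bid (2, 8): truth gives 0; no alternative beats it.
Others bid (2, 13): truth gives 0; no alternative beats it.
(Checking all 9 profiles: 1 has a profitable deviation, 8 do not.)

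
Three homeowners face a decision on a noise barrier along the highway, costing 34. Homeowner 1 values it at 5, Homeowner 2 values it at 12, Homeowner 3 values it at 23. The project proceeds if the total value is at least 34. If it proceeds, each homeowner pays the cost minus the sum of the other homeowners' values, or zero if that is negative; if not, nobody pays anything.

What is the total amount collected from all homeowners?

Total value 40 ≥ cost 34, so it is built.
Homeowner 1: others sum to 35; max(0, 34 - 35) = 0.
Homeowner 2: others sum to 28; max(0, 34 - 28) = 6.
Homeowner 3: others sum to 17; max(0, 34 - 17) = 17.
Total collected = 0 + 6 + 17 = 23.

23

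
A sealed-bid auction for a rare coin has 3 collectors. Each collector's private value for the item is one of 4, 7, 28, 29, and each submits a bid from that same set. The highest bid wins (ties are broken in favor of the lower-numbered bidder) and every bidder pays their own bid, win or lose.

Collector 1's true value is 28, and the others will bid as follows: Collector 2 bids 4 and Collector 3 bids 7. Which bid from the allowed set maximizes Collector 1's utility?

7

Bid 4: loses but pays 4, utility -4.
Bid 7: wins, pays 7, utility 28 - 7 = 21.
Bid 28: wins, pays 28, utility 28 - 28 = 0.
Bid 29: wins, pays 29, utility 28 - 29 = -1.
The best choice is 7 with utility 21.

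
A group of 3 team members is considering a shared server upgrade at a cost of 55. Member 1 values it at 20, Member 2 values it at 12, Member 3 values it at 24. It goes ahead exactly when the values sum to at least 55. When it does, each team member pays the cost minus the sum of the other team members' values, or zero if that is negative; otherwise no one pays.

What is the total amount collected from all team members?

Total value 56 ≥ cost 55, so it is built.
Member 1: others sum to 36; max(0, 55 - 36) = 19.
Member 2: others sum to 44; max(0, 55 - 44) = 11.
Member 3: others sum to 32; max(0, 55 - 32) = 23.
Total collected = 19 + 11 + 23 = 53.

53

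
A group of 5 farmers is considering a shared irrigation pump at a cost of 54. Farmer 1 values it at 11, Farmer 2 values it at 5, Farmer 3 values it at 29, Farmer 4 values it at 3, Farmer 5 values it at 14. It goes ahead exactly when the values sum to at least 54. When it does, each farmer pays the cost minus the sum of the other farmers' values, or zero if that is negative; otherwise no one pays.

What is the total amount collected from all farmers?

Total value 62 ≥ cost 54, so it is built.
Farmer 1: others sum to 51; max(0, 54 - 51) = 3.
Farmer 2: others sum to 57; max(0, 54 - 57) = 0.
Farmer 3: others sum to 33; max(0, 54 - 33) = 21.
Farmer 4: others sum to 59; max(0, 54 - 59) = 0.
Farmer 5: others sum to 48; max(0, 54 - 48) = 6.
Total collected = 3 + 0 + 21 + 0 + 6 = 30.

30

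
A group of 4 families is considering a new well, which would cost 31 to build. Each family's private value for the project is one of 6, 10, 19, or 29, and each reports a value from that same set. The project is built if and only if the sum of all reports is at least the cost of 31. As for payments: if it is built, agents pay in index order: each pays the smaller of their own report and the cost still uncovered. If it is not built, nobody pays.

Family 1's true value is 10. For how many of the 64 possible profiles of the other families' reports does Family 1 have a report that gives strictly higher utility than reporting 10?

60

Others report (6, 6, 19): truth gives 0; report 6 gives 4 > 0. Violating.
Others report (6, 6, 29): truth gives 0; report 6 gives 4 > 0. Violating.
Others report (6, 10, 10): truth gives 0; report 6 gives 4 > 0. Violating.
Others report (6, 10, 19): truth gives 0; report 6 gives 4 > 0. Violating.
Others report (6, 6, 6): truth gives 0; no alternative beats it.
Others report (6, 6, 10): truth gives 0; no alternative beats it.
(Checking all 64 profiles: 60 have a profitable deviation, 4 do not.)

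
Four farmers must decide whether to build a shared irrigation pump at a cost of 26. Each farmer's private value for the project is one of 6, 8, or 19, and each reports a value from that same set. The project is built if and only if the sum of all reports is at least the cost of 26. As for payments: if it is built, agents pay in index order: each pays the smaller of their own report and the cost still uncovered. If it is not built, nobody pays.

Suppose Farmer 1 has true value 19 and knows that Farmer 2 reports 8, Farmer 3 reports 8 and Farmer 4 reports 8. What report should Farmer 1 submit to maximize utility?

6

Report 6: project built, pays 6, utility 19 - 6 = 13.
Report 8: project built, pays 8, utility 19 - 8 = 11.
Report 19: project built, pays 19, utility 19 - 19 = 0.
The best choice is 6 with utility 13.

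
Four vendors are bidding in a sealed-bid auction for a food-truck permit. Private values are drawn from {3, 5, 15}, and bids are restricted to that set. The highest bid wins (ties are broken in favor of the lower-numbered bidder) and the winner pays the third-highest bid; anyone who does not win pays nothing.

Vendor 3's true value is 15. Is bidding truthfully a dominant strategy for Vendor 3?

Check each profile of the others' bids and compare truth against every alternative bid.
Others bid (3, 3, 15): truth gives 12, best alternative gives 0.
Others bid (3, 5, 3): truth gives 12, best alternative gives 0.
Others bid (5, 3, 3): truth gives 12, best alternative gives 0.
Others bid (3, 5, 5): truth gives 10, best alternative gives 0.
Others bid (3, 5, 15): truth gives 10, best alternative gives 0.
Others bid (5, 3, 5): truth gives 10, best alternative gives 0.
(Remaining 21 profiles checked similarly; truth is weakly best in each.)
In every case the truthful bid is at least as good as any alternative, so it is a dominant strategy.

Yes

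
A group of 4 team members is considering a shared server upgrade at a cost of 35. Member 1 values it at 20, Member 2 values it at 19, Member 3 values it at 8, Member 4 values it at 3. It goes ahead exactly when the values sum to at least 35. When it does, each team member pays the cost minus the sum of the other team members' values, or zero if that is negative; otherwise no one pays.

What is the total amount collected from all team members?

9

Total value 50 ≥ cost 35, so it is built.
Member 1: others sum to 30; max(0, 35 - 30) = 5.
Member 2: others sum to 31; max(0, 35 - 31) = 4.
Member 3: others sum to 42; max(0, 35 - 42) = 0.
Member 4: others sum to 47; max(0, 35 - 47) = 0.
Total collected = 5 + 4 + 0 + 0 = 9.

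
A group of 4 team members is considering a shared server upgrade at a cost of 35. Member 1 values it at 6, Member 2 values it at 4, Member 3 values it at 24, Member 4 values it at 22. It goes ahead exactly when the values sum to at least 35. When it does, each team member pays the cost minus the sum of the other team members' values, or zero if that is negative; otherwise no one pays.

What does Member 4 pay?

Total value 56 ≥ cost 35, so the project is built.
The other team members' values sum to 34.
Cost minus that sum is 35 - 34 = 1.

1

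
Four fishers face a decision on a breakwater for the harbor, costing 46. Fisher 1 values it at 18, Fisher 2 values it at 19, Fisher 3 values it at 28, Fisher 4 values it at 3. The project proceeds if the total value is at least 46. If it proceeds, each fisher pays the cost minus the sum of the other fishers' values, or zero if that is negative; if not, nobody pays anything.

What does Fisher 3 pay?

6

Total value 68 ≥ cost 46, so the project is built.
The other fishers' values sum to 40.
Cost minus that sum is 46 - 40 = 6.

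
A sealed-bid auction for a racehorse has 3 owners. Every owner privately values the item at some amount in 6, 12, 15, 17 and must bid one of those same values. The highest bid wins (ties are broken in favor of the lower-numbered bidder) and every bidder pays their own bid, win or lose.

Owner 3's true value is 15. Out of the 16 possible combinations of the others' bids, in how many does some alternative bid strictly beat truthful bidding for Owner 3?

13

Others bid (6, 6): truth gives 0; bid 12 gives 3 > 0. Violating.
Others bid (6, 15): truth gives -15; bid 17 gives -2 > -15. Violating.
Others bid (6, 17): truth gives -15; bid 6 gives -6 > -15. Violating.
Others bid (12, 15): truth gives -15; bid 17 gives -2 > -15. Violating.
Others bid (6, 12): truth gives 0; no alternative beats it.
Others bid (12, 6): truth gives 0; no alternative beats it.
(Checking all 16 profiles: 13 have a profitable deviation, 3 do not.)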